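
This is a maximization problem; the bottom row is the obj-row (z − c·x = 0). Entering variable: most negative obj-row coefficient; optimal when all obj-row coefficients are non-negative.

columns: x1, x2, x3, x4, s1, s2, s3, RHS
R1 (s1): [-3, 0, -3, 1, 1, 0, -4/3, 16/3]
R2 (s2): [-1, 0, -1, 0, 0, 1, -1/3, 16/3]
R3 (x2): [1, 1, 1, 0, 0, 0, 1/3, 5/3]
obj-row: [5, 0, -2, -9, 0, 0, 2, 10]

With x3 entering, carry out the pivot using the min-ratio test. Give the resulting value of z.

Ratio test on column x3 — row 1: entry -3 ≤ 0; row 2: entry -1 ≤ 0; row 3: (5/3)/1 = 5/3. Minimum is 5/3 at row 3 (x2 leaves); pivot element 1.
Pivot on row 3; the obj-row RHS becomes 10 − (-2)·(5/3) = 40/3.

40/3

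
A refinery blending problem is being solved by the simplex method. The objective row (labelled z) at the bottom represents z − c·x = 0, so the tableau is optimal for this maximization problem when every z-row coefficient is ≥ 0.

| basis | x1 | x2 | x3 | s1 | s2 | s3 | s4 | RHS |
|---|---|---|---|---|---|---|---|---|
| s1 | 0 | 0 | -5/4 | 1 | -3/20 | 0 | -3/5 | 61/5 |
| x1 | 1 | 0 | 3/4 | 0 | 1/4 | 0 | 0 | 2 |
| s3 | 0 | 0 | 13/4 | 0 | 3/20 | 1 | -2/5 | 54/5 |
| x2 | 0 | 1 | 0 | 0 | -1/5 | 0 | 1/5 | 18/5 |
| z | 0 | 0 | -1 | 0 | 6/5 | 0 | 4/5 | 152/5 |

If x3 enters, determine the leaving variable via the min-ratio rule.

Column x3 entries and ratios — s1: -5/4 ≤ 0, skip; x1: 2/(3/4) = 8/3; s3: (54/5)/(13/4) = 216/65; x2: 0 ≤ 0, skip.
Smallest ratio is 8/3 in the row of x1, so x1 leaves.

x1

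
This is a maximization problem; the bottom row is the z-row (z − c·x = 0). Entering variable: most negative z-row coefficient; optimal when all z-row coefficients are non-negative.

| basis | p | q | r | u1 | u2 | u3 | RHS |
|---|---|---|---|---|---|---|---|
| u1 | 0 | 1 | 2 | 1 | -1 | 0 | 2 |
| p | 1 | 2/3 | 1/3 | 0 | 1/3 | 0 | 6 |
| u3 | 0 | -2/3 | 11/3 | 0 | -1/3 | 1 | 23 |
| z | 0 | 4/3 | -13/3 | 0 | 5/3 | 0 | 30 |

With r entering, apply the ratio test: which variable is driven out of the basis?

u1

Column r entries and ratios — u1: 2/2 = 1; p: 6/(1/3) = 18; u3: 23/(11/3) = 69/11.
Smallest ratio is 1 in the row of u1, so u1 leaves.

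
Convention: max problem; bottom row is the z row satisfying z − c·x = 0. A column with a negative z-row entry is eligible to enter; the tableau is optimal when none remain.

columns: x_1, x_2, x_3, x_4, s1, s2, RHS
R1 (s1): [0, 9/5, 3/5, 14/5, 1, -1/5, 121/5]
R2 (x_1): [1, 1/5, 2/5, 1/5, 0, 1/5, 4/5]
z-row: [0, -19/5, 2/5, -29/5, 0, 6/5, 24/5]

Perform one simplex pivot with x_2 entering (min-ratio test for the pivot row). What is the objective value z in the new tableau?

20

Ratio test on column x_2 — row 1: (121/5)/(9/5) = 121/9; row 2: (4/5)/(1/5) = 4. Minimum is 4 at row 2 (x_1 leaves); pivot element 1/5.
Pivot on row 2; the z-row RHS becomes 24/5 − (-19/5)·4 = 20.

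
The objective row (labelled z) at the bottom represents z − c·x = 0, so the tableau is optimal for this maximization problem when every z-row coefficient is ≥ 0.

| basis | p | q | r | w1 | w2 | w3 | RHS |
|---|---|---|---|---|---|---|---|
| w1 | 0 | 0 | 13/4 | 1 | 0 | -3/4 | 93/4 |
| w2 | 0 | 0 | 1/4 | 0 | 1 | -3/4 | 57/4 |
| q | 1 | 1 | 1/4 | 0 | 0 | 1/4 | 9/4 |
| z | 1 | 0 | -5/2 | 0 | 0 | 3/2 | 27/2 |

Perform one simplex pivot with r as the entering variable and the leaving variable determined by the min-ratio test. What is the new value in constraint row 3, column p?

Ratio test on column r — row 1: (93/4)/(13/4) = 93/13; row 2: (57/4)/(1/4) = 57; row 3: (9/4)/(1/4) = 9. Minimum is 93/13 at row 1 (w1 leaves); pivot element 13/4.
Divide row 1 by 13/4; eliminate column r from the other rows.
Row 3 update in column p: 1 − (1/4)·0 = 1.

1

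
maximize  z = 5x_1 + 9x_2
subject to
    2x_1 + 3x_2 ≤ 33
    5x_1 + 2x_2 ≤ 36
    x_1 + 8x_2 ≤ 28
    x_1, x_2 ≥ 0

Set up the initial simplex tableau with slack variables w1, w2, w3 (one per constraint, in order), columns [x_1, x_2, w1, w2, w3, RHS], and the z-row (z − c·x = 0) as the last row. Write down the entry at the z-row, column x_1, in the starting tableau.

-5

The z-row carries the negated objective coefficients: the x_1 entry is -5.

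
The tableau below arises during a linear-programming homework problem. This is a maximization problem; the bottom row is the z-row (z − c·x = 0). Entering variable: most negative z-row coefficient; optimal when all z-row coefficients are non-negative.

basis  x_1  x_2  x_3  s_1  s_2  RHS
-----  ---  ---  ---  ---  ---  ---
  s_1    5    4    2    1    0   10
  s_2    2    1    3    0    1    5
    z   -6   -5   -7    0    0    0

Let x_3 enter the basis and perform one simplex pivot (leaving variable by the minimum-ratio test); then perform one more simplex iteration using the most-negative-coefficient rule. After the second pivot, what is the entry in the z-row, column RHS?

17

Ratio test on column x_3 — row 1: 10/2 = 5; row 2: 5/3 = 5/3. Minimum is 5/3 at row 2 (s_2 leaves); pivot element 3.
Divide row 2 by 3; eliminate column x_3 from the other rows.
Second iteration: most negative z-row entry is -8/3 in column x_2, so x_2 enters.
Ratio test on column x_2 — row 1: (20/3)/(10/3) = 2; row 2: (5/3)/(1/3) = 5. Minimum is 2 at row 1 (s_1 leaves); pivot element 10/3.
Divide row 1 by 10/3; eliminate column x_2 from the other rows.
After both pivots, the entry at the z-row, column RHS is 17.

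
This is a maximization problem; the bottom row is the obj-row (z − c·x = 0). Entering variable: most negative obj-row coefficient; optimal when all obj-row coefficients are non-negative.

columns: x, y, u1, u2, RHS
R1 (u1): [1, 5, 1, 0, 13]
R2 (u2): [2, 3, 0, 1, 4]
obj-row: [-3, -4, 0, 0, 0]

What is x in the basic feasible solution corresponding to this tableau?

x is not in the basis, so in the current basic feasible solution x = 0.

0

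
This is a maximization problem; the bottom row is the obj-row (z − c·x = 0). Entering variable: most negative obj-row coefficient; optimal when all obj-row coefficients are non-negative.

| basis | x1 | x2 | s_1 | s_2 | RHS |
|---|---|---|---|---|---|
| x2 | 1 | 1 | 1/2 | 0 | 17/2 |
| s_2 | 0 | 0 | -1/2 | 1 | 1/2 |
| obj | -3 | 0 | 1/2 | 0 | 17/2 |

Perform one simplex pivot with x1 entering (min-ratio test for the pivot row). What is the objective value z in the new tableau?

34

Ratio test on column x1 — row 1: (17/2)/1 = 17/2; row 2: entry 0 ≤ 0. Minimum is 17/2 at row 1 (x2 leaves); pivot element 1.
Pivot on row 1; the obj-row RHS becomes 17/2 − (-3)·(17/2) = 34.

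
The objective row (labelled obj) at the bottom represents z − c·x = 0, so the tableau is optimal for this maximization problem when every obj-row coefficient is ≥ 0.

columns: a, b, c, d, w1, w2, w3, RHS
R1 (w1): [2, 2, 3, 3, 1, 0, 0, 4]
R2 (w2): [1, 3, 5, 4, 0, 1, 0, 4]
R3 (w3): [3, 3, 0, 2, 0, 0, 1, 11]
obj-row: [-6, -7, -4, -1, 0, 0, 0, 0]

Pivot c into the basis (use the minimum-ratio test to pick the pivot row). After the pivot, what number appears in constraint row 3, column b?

Ratio test on column c — row 1: 4/3 = 4/3; row 2: 4/5 = 4/5; row 3: entry 0 ≤ 0. Minimum is 4/5 at row 2 (w2 leaves); pivot element 5.
Divide row 2 by 5; eliminate column c from the other rows.
Row 3 update in column b: 3 − 0·(3/5) = 3.

3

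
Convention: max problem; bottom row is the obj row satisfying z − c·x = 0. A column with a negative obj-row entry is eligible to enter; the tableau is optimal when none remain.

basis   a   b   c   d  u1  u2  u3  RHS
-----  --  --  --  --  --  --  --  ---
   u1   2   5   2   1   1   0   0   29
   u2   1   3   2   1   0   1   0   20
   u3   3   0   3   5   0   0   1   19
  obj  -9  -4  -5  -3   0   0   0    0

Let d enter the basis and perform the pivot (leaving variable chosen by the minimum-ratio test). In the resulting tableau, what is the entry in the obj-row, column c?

-16/5

Ratio test on column d — row 1: 29/1 = 29; row 2: 20/1 = 20; row 3: 19/5 = 19/5. Minimum is 19/5 at row 3 (u3 leaves); pivot element 5.
Divide row 3 by 5; eliminate column d from the other rows.
obj-row update in column c: -5 − (-3)·(3/5) = -16/5.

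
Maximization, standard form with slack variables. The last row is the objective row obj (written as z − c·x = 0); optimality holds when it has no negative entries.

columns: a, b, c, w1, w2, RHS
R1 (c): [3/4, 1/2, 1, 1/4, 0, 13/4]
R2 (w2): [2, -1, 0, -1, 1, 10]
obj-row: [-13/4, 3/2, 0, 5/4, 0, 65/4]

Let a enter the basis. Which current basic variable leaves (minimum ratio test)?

Column a entries and ratios — c: (13/4)/(3/4) = 13/3; w2: 10/2 = 5.
Smallest ratio is 13/3 in the row of c, so c leaves.

c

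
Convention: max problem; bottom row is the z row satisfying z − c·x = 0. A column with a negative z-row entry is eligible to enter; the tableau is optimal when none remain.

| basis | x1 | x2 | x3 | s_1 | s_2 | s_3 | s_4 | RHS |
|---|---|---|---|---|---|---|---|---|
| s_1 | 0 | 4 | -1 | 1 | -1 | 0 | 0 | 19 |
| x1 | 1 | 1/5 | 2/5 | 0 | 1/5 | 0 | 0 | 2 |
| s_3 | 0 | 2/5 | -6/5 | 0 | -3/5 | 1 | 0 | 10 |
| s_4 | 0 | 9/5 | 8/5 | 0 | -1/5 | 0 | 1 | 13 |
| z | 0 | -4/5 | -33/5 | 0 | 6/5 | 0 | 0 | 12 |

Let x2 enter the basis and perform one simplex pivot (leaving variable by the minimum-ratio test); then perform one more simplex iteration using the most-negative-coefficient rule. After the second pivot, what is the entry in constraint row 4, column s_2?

Ratio test on column x2 — row 1: 19/4 = 19/4; row 2: 2/(1/5) = 10; row 3: 10/(2/5) = 25; row 4: 13/(9/5) = 65/9. Minimum is 19/4 at row 1 (s_1 leaves); pivot element 4.
Divide row 1 by 4; eliminate column x2 from the other rows.
Second iteration: most negative z-row entry is -34/5 in column x3, so x3 enters.
Ratio test on column x3 — row 1: entry -1/4 ≤ 0; row 2: (21/20)/(9/20) = 7/3; row 3: entry -11/10 ≤ 0; row 4: (89/20)/(41/20) = 89/41. Minimum is 89/41 at row 4 (s_4 leaves); pivot element 41/20.
Divide row 4 by 41/20; eliminate column x3 from the other rows.
After both pivots, the entry at constraint row 4, column s_2 is 5/41.

5/41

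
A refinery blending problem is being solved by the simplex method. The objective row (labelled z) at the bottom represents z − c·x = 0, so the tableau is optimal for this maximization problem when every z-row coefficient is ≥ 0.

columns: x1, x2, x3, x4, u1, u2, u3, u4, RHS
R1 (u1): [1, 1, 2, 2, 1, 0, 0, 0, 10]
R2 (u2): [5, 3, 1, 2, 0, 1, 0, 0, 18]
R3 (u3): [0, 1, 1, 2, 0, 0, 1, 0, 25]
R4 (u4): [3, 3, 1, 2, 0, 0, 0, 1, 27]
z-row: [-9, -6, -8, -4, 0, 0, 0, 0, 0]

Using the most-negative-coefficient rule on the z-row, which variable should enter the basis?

x1

Negative z-row entries: x1: -9, x2: -6, x3: -8, x4: -4.
The most negative is -9 in column x1, so x1 enters.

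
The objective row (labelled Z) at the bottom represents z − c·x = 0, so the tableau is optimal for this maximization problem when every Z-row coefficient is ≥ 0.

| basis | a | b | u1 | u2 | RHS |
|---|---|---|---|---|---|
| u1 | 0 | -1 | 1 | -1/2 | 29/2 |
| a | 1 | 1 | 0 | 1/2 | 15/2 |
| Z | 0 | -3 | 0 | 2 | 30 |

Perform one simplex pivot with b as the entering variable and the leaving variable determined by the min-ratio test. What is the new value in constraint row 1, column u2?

0

Ratio test on column b — row 1: entry -1 ≤ 0; row 2: (15/2)/1 = 15/2. Minimum is 15/2 at row 2 (a leaves); pivot element 1.
Divide row 2 by 1; eliminate column b from the other rows.
Row 1 update in column u2: -1/2 − (-1)·(1/2) = 0.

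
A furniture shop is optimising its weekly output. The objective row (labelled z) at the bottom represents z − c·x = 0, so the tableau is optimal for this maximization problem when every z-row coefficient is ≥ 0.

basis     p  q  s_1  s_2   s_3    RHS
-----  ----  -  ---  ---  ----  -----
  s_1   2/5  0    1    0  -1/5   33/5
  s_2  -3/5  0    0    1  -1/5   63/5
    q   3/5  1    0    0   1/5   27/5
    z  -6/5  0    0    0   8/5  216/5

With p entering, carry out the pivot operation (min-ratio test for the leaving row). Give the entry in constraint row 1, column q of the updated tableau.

Ratio test on column p — row 1: (33/5)/(2/5) = 33/2; row 2: entry -3/5 ≤ 0; row 3: (27/5)/(3/5) = 9. Minimum is 9 at row 3 (q leaves); pivot element 3/5.
Divide row 3 by 3/5; eliminate column p from the other rows.
Row 1 update in column q: 0 − (2/5)·(5/3) = -2/3.

-2/3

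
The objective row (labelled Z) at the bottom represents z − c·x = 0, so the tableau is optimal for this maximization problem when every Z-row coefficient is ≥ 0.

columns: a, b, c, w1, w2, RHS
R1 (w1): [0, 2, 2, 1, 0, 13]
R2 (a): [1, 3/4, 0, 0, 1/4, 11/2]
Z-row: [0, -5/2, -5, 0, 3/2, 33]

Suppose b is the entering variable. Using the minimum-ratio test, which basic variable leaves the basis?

w1

Column b entries and ratios — w1: 13/2 = 13/2; a: (11/2)/(3/4) = 22/3.
Smallest ratio is 13/2 in the row of w1, so w1 leaves.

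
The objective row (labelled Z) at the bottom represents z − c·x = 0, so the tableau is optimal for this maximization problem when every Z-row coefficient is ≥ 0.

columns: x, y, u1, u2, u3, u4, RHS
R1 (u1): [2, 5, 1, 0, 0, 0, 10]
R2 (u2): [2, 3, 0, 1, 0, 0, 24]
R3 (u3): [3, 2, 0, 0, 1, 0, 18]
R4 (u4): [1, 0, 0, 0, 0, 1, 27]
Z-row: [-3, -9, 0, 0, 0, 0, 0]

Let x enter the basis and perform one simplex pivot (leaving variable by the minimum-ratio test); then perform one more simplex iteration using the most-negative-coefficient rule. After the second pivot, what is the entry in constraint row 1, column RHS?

2

Ratio test on column x — row 1: 10/2 = 5; row 2: 24/2 = 12; row 3: 18/3 = 6; row 4: 27/1 = 27. Minimum is 5 at row 1 (u1 leaves); pivot element 2.
Divide row 1 by 2; eliminate column x from the other rows.
Second iteration: most negative Z-row entry is -3/2 in column y, so y enters.
Ratio test on column y — row 1: 5/(5/2) = 2; row 2: entry -2 ≤ 0; row 3: entry -11/2 ≤ 0; row 4: entry -5/2 ≤ 0. Minimum is 2 at row 1 (x leaves); pivot element 5/2.
Divide row 1 by 5/2; eliminate column y from the other rows.
After both pivots, the entry at constraint row 1, column RHS is 2.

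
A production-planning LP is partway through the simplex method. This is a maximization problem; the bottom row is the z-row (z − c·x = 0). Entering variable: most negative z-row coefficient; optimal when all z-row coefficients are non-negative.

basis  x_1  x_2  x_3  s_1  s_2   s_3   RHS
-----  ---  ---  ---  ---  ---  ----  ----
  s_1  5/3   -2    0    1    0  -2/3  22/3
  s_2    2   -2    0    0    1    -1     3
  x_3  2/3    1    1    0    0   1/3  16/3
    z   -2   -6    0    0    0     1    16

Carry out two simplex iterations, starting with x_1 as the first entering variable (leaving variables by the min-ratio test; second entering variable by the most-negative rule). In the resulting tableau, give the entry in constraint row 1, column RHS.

Ratio test on column x_1 — row 1: (22/3)/(5/3) = 22/5; row 2: 3/2 = 3/2; row 3: (16/3)/(2/3) = 8. Minimum is 3/2 at row 2 (s_2 leaves); pivot element 2.
Divide row 2 by 2; eliminate column x_1 from the other rows.
Second iteration: most negative z-row entry is -8 in column x_2, so x_2 enters.
Ratio test on column x_2 — row 1: entry -1/3 ≤ 0; row 2: entry -1 ≤ 0; row 3: (13/3)/(5/3) = 13/5. Minimum is 13/5 at row 3 (x_3 leaves); pivot element 5/3.
Divide row 3 by 5/3; eliminate column x_2 from the other rows.
After both pivots, the entry at constraint row 1, column RHS is 57/10.

57/10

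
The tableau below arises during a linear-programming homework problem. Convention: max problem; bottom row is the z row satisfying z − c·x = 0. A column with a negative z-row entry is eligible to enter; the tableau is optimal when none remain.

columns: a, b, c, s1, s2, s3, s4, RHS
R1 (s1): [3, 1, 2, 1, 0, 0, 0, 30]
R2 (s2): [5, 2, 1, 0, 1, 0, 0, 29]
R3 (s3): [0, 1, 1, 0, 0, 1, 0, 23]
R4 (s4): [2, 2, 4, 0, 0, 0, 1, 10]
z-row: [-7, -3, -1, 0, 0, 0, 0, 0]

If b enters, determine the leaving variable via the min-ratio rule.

s4

Column b entries and ratios — s1: 30/1 = 30; s2: 29/2 = 29/2; s3: 23/1 = 23; s4: 10/2 = 5.
Smallest ratio is 5 in the row of s4, so s4 leaves.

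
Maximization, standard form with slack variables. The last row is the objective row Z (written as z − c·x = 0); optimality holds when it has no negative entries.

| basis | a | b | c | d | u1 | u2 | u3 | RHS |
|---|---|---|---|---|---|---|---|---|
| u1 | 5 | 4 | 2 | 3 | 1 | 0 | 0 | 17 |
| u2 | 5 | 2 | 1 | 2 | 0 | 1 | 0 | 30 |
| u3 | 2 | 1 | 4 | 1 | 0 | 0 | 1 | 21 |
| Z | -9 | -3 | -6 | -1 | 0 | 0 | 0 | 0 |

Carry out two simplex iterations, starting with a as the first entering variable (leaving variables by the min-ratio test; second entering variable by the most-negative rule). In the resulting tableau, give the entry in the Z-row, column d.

17/4

Ratio test on column a — row 1: 17/5 = 17/5; row 2: 30/5 = 6; row 3: 21/2 = 21/2. Minimum is 17/5 at row 1 (u1 leaves); pivot element 5.
Divide row 1 by 5; eliminate column a from the other rows.
Second iteration: most negative Z-row entry is -12/5 in column c, so c enters.
Ratio test on column c — row 1: (17/5)/(2/5) = 17/2; row 2: entry -1 ≤ 0; row 3: (71/5)/(16/5) = 71/16. Minimum is 71/16 at row 3 (u3 leaves); pivot element 16/5.
Divide row 3 by 16/5; eliminate column c from the other rows.
After both pivots, the entry at the Z-row, column d is 17/4.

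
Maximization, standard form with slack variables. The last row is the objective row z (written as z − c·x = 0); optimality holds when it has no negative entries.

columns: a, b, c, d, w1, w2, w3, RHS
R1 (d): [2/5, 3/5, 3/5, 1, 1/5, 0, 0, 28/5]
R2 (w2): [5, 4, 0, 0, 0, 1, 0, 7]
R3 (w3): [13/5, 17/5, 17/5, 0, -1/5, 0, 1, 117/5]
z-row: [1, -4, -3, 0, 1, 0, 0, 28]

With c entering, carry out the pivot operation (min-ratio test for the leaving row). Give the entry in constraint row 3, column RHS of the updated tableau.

Ratio test on column c — row 1: (28/5)/(3/5) = 28/3; row 2: entry 0 ≤ 0; row 3: (117/5)/(17/5) = 117/17. Minimum is 117/17 at row 3 (w3 leaves); pivot element 17/5.
Divide row 3 by 17/5; eliminate column c from the other rows.
In the new row 3, the RHS entry is the old entry divided by the pivot: (117/5)/(17/5) = 117/17.

117/17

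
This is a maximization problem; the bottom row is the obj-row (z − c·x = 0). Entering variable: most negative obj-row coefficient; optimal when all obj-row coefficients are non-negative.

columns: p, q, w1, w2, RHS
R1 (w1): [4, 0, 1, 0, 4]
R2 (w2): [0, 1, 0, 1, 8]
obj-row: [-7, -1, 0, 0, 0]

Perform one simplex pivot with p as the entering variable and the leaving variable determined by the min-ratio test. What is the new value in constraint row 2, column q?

Ratio test on column p — row 1: 4/4 = 1; row 2: entry 0 ≤ 0. Minimum is 1 at row 1 (w1 leaves); pivot element 4.
Divide row 1 by 4; eliminate column p from the other rows.
Row 2 update in column q: 1 − 0·0 = 1.

1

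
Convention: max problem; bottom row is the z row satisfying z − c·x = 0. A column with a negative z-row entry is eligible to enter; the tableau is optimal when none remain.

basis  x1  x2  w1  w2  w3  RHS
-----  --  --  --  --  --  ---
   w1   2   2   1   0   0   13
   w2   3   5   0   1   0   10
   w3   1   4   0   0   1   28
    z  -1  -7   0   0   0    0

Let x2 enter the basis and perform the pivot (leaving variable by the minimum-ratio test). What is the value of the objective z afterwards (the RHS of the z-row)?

14

Ratio test on column x2 — row 1: 13/2 = 13/2; row 2: 10/5 = 2; row 3: 28/4 = 7. Minimum is 2 at row 2 (w2 leaves); pivot element 5.
Pivot on row 2; the z-row RHS becomes 0 − (-7)·2 = 14.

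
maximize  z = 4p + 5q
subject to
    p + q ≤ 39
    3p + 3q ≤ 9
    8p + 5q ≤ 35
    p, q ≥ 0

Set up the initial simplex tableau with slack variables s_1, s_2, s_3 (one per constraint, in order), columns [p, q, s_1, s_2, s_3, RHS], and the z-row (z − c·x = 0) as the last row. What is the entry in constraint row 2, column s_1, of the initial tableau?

0

Slack s_1 belongs to constraint 1; its column is the unit vector e_1, so the entry in row 2 is 0.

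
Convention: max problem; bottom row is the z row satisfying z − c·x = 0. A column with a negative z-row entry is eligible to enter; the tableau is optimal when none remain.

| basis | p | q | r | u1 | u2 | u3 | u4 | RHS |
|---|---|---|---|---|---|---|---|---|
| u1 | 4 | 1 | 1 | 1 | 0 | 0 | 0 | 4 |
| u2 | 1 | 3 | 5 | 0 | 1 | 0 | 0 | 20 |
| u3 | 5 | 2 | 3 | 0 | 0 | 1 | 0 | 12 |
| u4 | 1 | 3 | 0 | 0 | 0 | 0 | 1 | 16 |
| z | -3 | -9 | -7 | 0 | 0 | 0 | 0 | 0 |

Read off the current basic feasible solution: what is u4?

u4 is basic (row 4); its value is the RHS of that row, 16.

16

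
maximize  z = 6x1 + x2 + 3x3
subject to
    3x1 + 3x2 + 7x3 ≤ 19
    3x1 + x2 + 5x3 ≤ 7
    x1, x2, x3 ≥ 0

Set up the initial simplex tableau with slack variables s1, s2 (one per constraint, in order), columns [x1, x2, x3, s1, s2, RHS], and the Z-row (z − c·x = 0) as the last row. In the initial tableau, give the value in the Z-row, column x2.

-1

The Z-row carries the negated objective coefficients: the x2 entry is -1.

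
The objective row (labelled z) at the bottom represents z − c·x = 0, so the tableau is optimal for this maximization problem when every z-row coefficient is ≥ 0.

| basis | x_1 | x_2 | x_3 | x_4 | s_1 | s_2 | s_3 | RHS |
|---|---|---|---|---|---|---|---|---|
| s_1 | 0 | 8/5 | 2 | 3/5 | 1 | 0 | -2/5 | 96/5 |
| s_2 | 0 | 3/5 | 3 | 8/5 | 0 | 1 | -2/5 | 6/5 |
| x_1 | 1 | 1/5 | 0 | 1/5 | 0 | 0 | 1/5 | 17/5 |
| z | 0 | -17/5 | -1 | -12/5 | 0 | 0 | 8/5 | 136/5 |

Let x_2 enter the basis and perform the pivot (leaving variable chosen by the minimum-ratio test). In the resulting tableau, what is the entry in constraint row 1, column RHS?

16

Ratio test on column x_2 — row 1: (96/5)/(8/5) = 12; row 2: (6/5)/(3/5) = 2; row 3: (17/5)/(1/5) = 17. Minimum is 2 at row 2 (s_2 leaves); pivot element 3/5.
Divide row 2 by 3/5; eliminate column x_2 from the other rows.
Row 1 update in column RHS: 96/5 − (8/5)·2 = 16.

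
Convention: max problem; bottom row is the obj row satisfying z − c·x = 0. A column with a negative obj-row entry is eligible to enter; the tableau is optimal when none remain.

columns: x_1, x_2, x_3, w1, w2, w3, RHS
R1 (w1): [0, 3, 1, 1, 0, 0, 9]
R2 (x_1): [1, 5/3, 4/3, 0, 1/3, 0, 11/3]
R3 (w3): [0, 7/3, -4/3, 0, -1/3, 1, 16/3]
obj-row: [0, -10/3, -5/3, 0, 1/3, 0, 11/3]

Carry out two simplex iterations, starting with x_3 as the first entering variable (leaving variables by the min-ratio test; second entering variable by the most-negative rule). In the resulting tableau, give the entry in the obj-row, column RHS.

Ratio test on column x_3 — row 1: 9/1 = 9; row 2: (11/3)/(4/3) = 11/4; row 3: entry -4/3 ≤ 0. Minimum is 11/4 at row 2 (x_1 leaves); pivot element 4/3.
Divide row 2 by 4/3; eliminate column x_3 from the other rows.
Second iteration: most negative obj-row entry is -5/4 in column x_2, so x_2 enters.
Ratio test on column x_2 — row 1: (25/4)/(7/4) = 25/7; row 2: (11/4)/(5/4) = 11/5; row 3: 9/4 = 9/4. Minimum is 11/5 at row 2 (x_3 leaves); pivot element 5/4.
Divide row 2 by 5/4; eliminate column x_2 from the other rows.
After both pivots, the entry at the obj-row, column RHS is 11.

11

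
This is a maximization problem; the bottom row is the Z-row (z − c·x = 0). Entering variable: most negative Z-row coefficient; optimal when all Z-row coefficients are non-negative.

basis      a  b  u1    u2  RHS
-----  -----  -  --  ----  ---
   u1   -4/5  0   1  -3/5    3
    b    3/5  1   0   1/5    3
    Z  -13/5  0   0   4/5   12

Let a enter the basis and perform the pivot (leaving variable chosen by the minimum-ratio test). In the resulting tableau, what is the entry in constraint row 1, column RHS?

Ratio test on column a — row 1: entry -4/5 ≤ 0; row 2: 3/(3/5) = 5. Minimum is 5 at row 2 (b leaves); pivot element 3/5.
Divide row 2 by 3/5; eliminate column a from the other rows.
Row 1 update in column RHS: 3 − (-4/5)·5 = 7.

7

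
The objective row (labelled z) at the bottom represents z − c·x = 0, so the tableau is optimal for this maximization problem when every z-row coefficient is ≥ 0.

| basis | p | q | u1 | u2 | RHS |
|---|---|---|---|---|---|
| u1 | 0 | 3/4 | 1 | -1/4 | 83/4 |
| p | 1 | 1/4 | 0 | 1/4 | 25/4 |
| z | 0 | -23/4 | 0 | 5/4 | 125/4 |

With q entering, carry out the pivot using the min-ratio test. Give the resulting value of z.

Ratio test on column q — row 1: (83/4)/(3/4) = 83/3; row 2: (25/4)/(1/4) = 25. Minimum is 25 at row 2 (p leaves); pivot element 1/4.
Pivot on row 2; the z-row RHS becomes 125/4 − (-23/4)·25 = 175.

175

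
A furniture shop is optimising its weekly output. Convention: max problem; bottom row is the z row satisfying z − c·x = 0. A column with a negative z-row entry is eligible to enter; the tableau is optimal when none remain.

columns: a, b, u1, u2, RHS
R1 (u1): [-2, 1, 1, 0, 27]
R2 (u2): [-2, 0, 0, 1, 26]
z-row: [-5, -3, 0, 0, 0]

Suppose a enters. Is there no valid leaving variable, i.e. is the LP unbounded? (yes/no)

yes

Every constraint-row entry in column a is ≤ 0, so increasing a is unbounded.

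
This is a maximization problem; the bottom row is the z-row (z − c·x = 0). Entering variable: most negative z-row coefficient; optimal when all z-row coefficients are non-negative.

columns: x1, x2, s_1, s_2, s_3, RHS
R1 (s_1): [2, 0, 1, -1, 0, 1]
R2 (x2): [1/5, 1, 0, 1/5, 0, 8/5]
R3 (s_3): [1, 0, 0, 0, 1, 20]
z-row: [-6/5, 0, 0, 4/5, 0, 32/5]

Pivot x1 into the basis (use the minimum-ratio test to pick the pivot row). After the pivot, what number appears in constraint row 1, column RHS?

Ratio test on column x1 — row 1: 1/2 = 1/2; row 2: (8/5)/(1/5) = 8; row 3: 20/1 = 20. Minimum is 1/2 at row 1 (s_1 leaves); pivot element 2.
Divide row 1 by 2; eliminate column x1 from the other rows.
In the new row 1, the RHS entry is the old entry divided by the pivot: 1/2 = 1/2.

1/2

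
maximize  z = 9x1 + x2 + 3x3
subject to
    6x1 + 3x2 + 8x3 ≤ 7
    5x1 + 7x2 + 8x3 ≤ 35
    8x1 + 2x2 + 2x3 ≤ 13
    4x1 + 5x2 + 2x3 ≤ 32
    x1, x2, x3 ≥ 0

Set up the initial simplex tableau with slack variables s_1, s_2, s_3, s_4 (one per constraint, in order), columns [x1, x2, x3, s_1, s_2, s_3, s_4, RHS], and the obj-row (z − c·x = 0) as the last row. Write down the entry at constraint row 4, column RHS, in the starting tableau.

The RHS of constraint 4 is b_4 = 32.

32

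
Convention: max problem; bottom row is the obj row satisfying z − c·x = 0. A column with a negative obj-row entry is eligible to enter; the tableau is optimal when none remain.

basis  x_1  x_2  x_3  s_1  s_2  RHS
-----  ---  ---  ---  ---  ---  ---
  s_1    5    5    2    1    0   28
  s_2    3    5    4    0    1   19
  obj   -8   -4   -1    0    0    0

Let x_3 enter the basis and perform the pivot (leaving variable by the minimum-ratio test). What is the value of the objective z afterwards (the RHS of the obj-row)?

19/4

Ratio test on column x_3 — row 1: 28/2 = 14; row 2: 19/4 = 19/4. Minimum is 19/4 at row 2 (s_2 leaves); pivot element 4.
Pivot on row 2; the obj-row RHS becomes 0 − (-1)·(19/4) = 19/4.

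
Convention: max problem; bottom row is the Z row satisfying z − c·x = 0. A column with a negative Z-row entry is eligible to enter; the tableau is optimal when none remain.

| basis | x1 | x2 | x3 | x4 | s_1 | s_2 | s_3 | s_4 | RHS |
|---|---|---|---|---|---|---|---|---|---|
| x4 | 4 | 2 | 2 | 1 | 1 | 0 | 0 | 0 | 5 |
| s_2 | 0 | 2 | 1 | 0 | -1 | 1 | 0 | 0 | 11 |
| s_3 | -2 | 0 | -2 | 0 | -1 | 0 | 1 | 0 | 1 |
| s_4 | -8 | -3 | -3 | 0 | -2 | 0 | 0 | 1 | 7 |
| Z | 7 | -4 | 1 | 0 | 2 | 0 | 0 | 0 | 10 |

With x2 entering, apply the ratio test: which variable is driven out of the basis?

x4

Column x2 entries and ratios — x4: 5/2 = 5/2; s_2: 11/2 = 11/2; s_3: 0 ≤ 0, skip; s_4: -3 ≤ 0, skip.
Smallest ratio is 5/2 in the row of x4, so x4 leaves.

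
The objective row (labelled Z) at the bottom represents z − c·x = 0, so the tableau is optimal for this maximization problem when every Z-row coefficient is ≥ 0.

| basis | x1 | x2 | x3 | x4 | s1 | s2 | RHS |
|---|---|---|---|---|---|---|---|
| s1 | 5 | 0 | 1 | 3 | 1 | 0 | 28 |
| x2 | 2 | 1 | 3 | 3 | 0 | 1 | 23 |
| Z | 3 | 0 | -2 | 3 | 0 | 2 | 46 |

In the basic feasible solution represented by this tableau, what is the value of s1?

s1 is basic (row 1); its value is the RHS of that row, 28.

28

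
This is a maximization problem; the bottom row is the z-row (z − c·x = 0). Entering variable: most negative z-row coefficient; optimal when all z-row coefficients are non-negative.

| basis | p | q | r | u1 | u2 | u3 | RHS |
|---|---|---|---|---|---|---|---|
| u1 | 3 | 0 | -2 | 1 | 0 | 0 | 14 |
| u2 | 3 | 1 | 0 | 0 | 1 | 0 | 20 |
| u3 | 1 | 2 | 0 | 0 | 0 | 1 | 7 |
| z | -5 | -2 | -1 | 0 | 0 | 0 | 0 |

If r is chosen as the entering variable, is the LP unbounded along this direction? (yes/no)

yes

Every constraint-row entry in column r is ≤ 0, so increasing r is unbounded.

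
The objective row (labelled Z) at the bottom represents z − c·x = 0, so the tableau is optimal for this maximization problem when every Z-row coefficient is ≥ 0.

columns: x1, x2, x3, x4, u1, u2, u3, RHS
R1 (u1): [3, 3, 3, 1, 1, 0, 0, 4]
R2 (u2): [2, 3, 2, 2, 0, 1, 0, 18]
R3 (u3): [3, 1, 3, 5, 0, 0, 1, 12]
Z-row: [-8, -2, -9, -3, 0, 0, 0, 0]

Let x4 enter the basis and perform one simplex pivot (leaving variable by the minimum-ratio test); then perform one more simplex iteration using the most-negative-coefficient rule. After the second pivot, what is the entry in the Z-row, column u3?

0

Ratio test on column x4 — row 1: 4/1 = 4; row 2: 18/2 = 9; row 3: 12/5 = 12/5. Minimum is 12/5 at row 3 (u3 leaves); pivot element 5.
Divide row 3 by 5; eliminate column x4 from the other rows.
Second iteration: most negative Z-row entry is -36/5 in column x3, so x3 enters.
Ratio test on column x3 — row 1: (8/5)/(12/5) = 2/3; row 2: (66/5)/(4/5) = 33/2; row 3: (12/5)/(3/5) = 4. Minimum is 2/3 at row 1 (u1 leaves); pivot element 12/5.
Divide row 1 by 12/5; eliminate column x3 from the other rows.
After both pivots, the entry at the Z-row, column u3 is 0.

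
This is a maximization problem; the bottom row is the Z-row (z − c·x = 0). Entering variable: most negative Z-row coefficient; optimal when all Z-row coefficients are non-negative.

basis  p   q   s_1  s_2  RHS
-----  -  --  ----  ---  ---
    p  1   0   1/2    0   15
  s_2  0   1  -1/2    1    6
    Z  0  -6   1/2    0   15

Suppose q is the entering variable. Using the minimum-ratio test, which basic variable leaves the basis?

s_2

Column q entries and ratios — p: 0 ≤ 0, skip; s_2: 6/1 = 6.
Smallest ratio is 6 in the row of s_2, so s_2 leaves.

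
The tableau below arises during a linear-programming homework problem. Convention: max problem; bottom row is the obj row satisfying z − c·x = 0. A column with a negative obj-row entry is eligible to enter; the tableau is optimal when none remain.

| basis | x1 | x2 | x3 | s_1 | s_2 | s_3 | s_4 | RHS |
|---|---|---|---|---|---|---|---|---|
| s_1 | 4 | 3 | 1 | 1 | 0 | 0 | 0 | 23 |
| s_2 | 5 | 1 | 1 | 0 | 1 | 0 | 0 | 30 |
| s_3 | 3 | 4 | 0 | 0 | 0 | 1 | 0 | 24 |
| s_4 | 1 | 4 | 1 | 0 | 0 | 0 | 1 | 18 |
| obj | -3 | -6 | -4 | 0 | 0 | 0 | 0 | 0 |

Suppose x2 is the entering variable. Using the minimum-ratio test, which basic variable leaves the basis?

Column x2 entries and ratios — s_1: 23/3 = 23/3; s_2: 30/1 = 30; s_3: 24/4 = 6; s_4: 18/4 = 9/2.
Smallest ratio is 9/2 in the row of s_4, so s_4 leaves.

s_4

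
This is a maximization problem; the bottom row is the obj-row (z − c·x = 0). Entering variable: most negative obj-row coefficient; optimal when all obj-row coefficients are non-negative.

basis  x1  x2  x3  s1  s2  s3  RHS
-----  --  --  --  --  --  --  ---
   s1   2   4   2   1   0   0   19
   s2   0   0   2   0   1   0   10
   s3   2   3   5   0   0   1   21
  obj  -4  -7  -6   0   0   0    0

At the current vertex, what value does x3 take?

x3 is not in the basis, so in the current basic feasible solution x3 = 0.

0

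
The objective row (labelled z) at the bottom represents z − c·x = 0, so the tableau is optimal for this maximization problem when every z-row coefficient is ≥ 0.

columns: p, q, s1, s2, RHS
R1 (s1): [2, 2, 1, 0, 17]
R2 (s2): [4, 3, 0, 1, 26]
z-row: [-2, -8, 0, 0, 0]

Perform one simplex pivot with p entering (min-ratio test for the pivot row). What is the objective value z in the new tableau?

13

Ratio test on column p — row 1: 17/2 = 17/2; row 2: 26/4 = 13/2. Minimum is 13/2 at row 2 (s2 leaves); pivot element 4.
Pivot on row 2; the z-row RHS becomes 0 − (-2)·(13/2) = 13.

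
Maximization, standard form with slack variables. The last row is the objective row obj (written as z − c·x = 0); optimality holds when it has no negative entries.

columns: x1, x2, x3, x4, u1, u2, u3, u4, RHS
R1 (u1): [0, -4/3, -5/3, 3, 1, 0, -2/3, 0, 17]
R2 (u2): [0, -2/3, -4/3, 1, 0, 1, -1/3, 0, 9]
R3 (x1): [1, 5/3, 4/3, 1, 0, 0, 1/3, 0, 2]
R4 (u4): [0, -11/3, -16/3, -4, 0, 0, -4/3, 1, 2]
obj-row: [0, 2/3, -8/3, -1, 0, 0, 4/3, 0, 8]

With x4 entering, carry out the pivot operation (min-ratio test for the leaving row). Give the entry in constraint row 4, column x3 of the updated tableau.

Ratio test on column x4 — row 1: 17/3 = 17/3; row 2: 9/1 = 9; row 3: 2/1 = 2; row 4: entry -4 ≤ 0. Minimum is 2 at row 3 (x1 leaves); pivot element 1.
Divide row 3 by 1; eliminate column x4 from the other rows.
Row 4 update in column x3: -16/3 − (-4)·(4/3) = 0.

0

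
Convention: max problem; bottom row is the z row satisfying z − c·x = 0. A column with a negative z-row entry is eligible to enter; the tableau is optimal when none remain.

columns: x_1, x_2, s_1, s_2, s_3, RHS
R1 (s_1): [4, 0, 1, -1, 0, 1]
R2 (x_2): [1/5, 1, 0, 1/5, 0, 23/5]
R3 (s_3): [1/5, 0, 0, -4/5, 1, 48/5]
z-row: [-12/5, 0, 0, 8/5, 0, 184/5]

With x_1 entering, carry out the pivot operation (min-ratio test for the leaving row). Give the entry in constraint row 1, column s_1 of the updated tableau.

Ratio test on column x_1 — row 1: 1/4 = 1/4; row 2: (23/5)/(1/5) = 23; row 3: (48/5)/(1/5) = 48. Minimum is 1/4 at row 1 (s_1 leaves); pivot element 4.
Divide row 1 by 4; eliminate column x_1 from the other rows.
In the new row 1, the s_1 entry is the old entry divided by the pivot: 1/4 = 1/4.

1/4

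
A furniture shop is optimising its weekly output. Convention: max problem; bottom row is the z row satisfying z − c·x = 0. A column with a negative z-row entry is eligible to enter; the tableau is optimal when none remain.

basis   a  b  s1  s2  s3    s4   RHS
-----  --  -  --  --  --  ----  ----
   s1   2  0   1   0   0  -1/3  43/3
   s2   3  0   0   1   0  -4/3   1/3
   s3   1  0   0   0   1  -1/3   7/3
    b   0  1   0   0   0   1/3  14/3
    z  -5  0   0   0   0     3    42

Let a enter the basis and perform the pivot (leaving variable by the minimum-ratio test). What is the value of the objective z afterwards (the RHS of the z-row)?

Ratio test on column a — row 1: (43/3)/2 = 43/6; row 2: (1/3)/3 = 1/9; row 3: (7/3)/1 = 7/3; row 4: entry 0 ≤ 0. Minimum is 1/9 at row 2 (s2 leaves); pivot element 3.
Pivot on row 2; the z-row RHS becomes 42 − (-5)·(1/9) = 383/9.

383/9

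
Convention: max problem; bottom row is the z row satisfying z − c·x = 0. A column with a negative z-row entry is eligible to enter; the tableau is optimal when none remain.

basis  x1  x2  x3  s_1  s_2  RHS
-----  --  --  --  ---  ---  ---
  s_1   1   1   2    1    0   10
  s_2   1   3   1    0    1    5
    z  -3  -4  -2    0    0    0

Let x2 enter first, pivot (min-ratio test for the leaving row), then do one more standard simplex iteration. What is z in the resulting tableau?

Ratio test on column x2 — row 1: 10/1 = 10; row 2: 5/3 = 5/3. Minimum is 5/3 at row 2 (s_2 leaves); pivot element 3.
Pivot on row 2; the z-row RHS becomes 0 − (-4)·(5/3) = 20/3.
Next entering variable (most negative z-row entry -5/3): x1.
Ratio test on column x1 — row 1: (25/3)/(2/3) = 25/2; row 2: (5/3)/(1/3) = 5. Minimum is 5 at row 2 (x2 leaves); pivot element 1/3.
After the second pivot the z-row RHS is 20/3 − (-5/3)·5 = 15.

15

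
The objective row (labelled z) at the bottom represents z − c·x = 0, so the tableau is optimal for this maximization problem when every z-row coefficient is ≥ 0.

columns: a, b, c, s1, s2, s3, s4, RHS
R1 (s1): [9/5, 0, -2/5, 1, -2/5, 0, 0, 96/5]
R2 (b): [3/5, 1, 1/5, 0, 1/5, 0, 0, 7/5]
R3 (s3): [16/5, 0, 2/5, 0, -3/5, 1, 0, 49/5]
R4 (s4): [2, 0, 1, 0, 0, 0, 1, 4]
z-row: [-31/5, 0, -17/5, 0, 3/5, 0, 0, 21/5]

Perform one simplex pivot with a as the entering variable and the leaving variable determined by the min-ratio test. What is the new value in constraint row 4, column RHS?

2

Ratio test on column a — row 1: (96/5)/(9/5) = 32/3; row 2: (7/5)/(3/5) = 7/3; row 3: (49/5)/(16/5) = 49/16; row 4: 4/2 = 2. Minimum is 2 at row 4 (s4 leaves); pivot element 2.
Divide row 4 by 2; eliminate column a from the other rows.
In the new row 4, the RHS entry is the old entry divided by the pivot: 4/2 = 2.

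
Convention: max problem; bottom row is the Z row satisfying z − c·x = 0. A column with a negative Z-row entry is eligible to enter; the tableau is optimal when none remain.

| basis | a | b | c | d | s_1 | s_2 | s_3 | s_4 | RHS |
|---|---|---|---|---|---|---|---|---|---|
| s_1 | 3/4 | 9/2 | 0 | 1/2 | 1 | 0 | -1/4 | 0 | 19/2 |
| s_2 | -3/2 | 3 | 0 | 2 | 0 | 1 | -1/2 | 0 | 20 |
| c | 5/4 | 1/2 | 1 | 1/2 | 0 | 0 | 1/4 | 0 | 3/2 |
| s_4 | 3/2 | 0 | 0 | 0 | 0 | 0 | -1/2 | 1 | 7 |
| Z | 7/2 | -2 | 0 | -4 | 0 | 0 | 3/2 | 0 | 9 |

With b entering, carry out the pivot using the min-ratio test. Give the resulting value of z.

119/9

Ratio test on column b — row 1: (19/2)/(9/2) = 19/9; row 2: 20/3 = 20/3; row 3: (3/2)/(1/2) = 3; row 4: entry 0 ≤ 0. Minimum is 19/9 at row 1 (s_1 leaves); pivot element 9/2.
Pivot on row 1; the Z-row RHS becomes 9 − (-2)·(19/9) = 119/9.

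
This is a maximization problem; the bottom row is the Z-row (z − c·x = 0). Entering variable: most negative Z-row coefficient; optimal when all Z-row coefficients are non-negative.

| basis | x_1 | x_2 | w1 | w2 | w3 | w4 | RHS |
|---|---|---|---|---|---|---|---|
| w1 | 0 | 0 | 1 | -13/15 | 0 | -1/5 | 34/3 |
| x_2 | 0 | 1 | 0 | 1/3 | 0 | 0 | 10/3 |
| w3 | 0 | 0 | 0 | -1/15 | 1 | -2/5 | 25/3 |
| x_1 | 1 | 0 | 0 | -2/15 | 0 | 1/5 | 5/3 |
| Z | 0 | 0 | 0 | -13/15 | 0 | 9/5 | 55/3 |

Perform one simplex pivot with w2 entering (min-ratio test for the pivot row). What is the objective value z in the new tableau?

Ratio test on column w2 — row 1: entry -13/15 ≤ 0; row 2: (10/3)/(1/3) = 10; row 3: entry -1/15 ≤ 0; row 4: entry -2/15 ≤ 0. Minimum is 10 at row 2 (x_2 leaves); pivot element 1/3.
Pivot on row 2; the Z-row RHS becomes 55/3 − (-13/15)·10 = 27.

27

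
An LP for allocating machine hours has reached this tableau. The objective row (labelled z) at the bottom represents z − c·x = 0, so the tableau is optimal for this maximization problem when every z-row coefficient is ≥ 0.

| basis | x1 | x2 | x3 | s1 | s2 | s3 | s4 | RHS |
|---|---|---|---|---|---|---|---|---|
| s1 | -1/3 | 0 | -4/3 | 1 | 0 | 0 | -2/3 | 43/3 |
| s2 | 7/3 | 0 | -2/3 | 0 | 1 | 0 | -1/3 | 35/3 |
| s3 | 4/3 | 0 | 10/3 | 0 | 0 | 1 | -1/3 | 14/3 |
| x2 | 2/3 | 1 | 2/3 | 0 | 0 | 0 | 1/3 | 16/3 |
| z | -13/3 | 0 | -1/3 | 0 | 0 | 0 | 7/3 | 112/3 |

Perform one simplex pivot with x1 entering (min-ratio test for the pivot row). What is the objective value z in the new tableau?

105/2

Ratio test on column x1 — row 1: entry -1/3 ≤ 0; row 2: (35/3)/(7/3) = 5; row 3: (14/3)/(4/3) = 7/2; row 4: (16/3)/(2/3) = 8. Minimum is 7/2 at row 3 (s3 leaves); pivot element 4/3.
Pivot on row 3; the z-row RHS becomes 112/3 − (-13/3)·(7/2) = 105/2.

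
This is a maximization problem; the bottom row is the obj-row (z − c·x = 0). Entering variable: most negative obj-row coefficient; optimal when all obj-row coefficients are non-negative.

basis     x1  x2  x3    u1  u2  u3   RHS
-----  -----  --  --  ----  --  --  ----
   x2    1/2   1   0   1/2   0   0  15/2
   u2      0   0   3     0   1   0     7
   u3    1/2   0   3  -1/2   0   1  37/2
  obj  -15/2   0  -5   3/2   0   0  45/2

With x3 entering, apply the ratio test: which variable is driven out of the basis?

Column x3 entries and ratios — x2: 0 ≤ 0, skip; u2: 7/3 = 7/3; u3: (37/2)/3 = 37/6.
Smallest ratio is 7/3 in the row of u2, so u2 leaves.

u2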